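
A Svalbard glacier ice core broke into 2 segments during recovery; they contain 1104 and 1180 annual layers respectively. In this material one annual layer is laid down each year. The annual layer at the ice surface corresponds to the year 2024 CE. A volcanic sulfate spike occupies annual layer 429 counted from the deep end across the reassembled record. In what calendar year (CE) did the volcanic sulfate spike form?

169 CE

Total annual layers = 1104 + 1180 = 2284.
The volcanic sulfate spike sits at annual layer 429 from the deep end, so 2284 − 429 = 1855 annual layers formed after it.
The annual layer at the ice surface is 2024 CE, so the volcanic sulfate spike dates to 2024 − 1855 = 169 CE.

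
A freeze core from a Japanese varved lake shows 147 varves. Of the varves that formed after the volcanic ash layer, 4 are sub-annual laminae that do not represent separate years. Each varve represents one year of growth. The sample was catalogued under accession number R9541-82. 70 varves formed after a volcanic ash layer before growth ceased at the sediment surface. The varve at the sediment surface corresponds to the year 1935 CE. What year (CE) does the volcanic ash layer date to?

70 varves post-date the volcanic ash layer.
Removing the 4 false varves leaves 70 − 4 = 66 true varves beyond the volcanic ash layer.
Counting back 66 years from 1935 CE places the volcanic ash layer in 1935 − 66 = 1869 CE.

1869 CE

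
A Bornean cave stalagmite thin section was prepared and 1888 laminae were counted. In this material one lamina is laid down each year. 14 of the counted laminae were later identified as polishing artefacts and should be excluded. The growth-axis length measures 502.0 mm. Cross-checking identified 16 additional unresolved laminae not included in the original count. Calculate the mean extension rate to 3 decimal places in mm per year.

0.266 mm per year

True lamina count = 1888 − 14 + 16 = 1890.
Extension rate ≈ 502.0 / 1890 = 0.266 mm per year.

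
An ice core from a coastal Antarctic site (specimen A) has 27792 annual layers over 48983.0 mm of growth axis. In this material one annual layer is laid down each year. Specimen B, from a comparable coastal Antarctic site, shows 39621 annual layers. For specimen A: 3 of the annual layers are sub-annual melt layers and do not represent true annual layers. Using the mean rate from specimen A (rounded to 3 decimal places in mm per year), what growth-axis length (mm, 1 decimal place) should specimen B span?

69851.8 mm

Specimen A: after corrections the count is 27792 − 3 = 27789 annual layers.
A: Mean rate = 48983.0 mm / 27789 years ≈ 1.763 mm/year.
For B, 1.763 mm/year × 39621 years = 69851.8 mm.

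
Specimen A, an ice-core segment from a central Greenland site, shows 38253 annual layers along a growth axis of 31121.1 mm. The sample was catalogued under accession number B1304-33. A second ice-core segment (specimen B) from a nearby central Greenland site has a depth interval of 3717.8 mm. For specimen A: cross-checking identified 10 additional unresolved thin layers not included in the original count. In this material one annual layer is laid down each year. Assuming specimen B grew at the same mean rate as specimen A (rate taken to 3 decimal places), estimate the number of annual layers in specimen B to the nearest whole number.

Specimen A: correcting the raw count gives 38253 + 10 = 38263 true annual layers.
A: Mean rate = 31121.1 mm / 38263 years ≈ 0.813 mm/yr.
B spans 3717.8 / 0.813 = 4572.94 years ≈ 4573 annual layers.

4573 annual layers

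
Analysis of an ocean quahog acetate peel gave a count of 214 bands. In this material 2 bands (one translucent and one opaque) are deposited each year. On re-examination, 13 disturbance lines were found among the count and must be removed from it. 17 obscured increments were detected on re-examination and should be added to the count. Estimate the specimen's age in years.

109 yr

After corrections the count is 214 − 13 + 17 = 218 bands.
218 bands at 2 per year is 218 / 2 = 109 years.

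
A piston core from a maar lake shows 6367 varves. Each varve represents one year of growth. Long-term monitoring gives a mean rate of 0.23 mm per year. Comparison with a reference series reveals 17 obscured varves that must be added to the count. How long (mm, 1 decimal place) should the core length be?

1468.3 mm

Adjusted count: 6367 + 17 = 6384 varves.
Length ≈ 0.23 × 6384 = 1468.3 mm.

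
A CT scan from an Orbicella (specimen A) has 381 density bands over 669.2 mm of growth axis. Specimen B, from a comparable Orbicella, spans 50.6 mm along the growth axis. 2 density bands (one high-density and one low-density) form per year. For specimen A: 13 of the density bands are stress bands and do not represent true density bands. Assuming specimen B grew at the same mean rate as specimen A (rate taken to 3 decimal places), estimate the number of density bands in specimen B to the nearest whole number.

28 density bands

Specimen A: after corrections the count is 381 − 13 = 368 density bands.
Specimen A: 368 density bands at 2 per year is 368 / 2 = 184 years.
A: 669.2 mm over 184 years gives 669.2 / 184 ≈ 3.637 mm/yr.
For B, 50.6 / 3.637 = 13.91 years; at 2 density bands per year that is 13.91 × 2 ≈ 28 density bands.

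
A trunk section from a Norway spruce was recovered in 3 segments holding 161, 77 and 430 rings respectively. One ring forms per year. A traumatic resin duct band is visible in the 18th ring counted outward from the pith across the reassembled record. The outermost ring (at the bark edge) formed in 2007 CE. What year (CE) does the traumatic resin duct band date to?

Total rings = 161 + 77 + 430 = 668.
The traumatic resin duct band sits at ring 18 from the pith, so 668 − 18 = 650 rings formed after it.
2007 − 650 = 1357 CE.

1357 CE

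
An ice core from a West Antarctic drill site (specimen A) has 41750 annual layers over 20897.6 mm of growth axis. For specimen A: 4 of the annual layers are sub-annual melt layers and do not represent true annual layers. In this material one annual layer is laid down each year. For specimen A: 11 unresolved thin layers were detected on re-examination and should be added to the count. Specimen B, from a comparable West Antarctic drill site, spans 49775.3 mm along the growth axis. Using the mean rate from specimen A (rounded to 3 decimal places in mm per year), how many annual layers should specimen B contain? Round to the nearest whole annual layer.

99551 annual layers

Specimen A: true annual layer count = 41750 − 4 + 11 = 41757.
A: Extension rate ≈ 20897.6 / 41757 = 0.500 mm/yr.
For B, 49775.3 / 0.500 = 99550.60 years ≈ 99551 annual layers.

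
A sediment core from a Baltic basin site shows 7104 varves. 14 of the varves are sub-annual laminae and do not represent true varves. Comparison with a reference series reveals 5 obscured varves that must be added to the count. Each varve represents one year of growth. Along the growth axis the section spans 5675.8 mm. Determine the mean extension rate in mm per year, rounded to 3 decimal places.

Adjusted count: 7104 − 14 + 5 = 7095 varves.
Mean rate = 5675.8 mm / 7095 years ≈ 0.800 mm per year.

0.800 mm per year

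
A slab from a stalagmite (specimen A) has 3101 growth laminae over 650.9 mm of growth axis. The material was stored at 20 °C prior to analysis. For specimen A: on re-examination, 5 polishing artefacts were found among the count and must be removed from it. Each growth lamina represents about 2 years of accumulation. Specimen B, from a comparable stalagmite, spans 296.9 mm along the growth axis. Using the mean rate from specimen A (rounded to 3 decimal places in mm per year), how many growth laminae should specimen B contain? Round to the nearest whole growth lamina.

1414 growth laminae

Specimen A: correcting the raw count gives 3101 − 5 = 3096 true growth laminae.
Specimen A: multiplying by 2 years per growth lamina: 3096 × 2 = 6192 years.
A: 650.9 mm over 6192 years gives 650.9 / 6192 ≈ 0.105 mm/yr.
For B, 296.9 / 0.105 = 2827.62 years; at 2 years per growth lamina that is 2827.62 / 2 ≈ 1414 growth laminae.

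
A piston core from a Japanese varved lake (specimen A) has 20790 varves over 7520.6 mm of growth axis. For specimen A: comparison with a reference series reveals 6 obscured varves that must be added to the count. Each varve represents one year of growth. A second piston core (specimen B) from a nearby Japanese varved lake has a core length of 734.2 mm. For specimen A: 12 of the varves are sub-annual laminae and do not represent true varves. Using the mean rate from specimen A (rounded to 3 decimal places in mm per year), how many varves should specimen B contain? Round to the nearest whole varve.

2028 varves

Specimen A: true varve count = 20790 − 12 + 6 = 20784.
A: Extension rate ≈ 7520.6 / 20784 = 0.362 mm/year.
Specimen B: 734.2 mm / 0.362 mm per year = 2028.18 years ≈ 2028 varves.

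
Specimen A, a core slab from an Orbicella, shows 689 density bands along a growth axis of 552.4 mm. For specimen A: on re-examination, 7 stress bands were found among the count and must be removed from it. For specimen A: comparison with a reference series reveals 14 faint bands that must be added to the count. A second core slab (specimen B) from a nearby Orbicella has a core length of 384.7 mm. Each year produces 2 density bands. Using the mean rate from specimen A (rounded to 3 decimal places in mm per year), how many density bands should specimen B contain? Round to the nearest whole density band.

485 density bands

Specimen A: adjusted count: 689 − 7 + 14 = 696 density bands.
Specimen A: dividing by 2 density bands per year: 696 / 2 = 348 years.
A: Extension rate ≈ 552.4 / 348 = 1.587 mm/yr.
For B, 384.7 / 1.587 = 242.41 years; at 2 density bands per year that is 242.41 × 2 ≈ 485 density bands.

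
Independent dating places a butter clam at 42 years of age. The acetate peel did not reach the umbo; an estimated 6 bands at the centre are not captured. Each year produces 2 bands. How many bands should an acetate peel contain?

78 bands

Expected bands: 42 × 2 = 84.
Less the 6 uncaptured bands: 84 − 6 = 78.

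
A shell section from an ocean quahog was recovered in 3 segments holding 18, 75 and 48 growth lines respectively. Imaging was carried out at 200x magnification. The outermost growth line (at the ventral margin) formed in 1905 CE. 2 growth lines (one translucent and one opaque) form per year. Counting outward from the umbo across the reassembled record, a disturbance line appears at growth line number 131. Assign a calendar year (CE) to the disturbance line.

Total growth lines = 18 + 75 + 48 = 141.
Between growth line 131 and the ventral margin there are 141 − 131 = 10 growth lines.
Dividing by 2 growth lines per year: 10 / 2 = 5 years.
The growth line at the ventral margin is 1905 CE, so the disturbance line dates to 1905 − 5 = 1900 CE.

1900 CE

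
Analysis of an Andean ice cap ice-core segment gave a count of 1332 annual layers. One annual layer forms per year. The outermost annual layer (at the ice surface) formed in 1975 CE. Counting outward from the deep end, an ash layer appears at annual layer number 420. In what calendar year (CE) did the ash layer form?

1063 CE

The ash layer sits at annual layer 420 from the deep end, so 1332 − 420 = 912 annual layers formed after it.
The annual layer at the ice surface is 1975 CE, so the ash layer dates to 1975 − 912 = 1063 CE.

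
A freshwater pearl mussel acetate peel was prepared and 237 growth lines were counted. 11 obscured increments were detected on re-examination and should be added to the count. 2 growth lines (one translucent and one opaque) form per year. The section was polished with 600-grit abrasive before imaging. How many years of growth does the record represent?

124 years

Correcting the raw count gives 237 + 11 = 248 true growth lines.
248 growth lines at 2 per year is 248 / 2 = 124 years.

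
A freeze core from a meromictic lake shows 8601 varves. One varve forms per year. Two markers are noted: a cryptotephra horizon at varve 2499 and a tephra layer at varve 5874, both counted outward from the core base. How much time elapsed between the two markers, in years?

3375 yr

5874 − 2499 = 3375 varves lie between the two events.
That is 3375 years at one varve per year.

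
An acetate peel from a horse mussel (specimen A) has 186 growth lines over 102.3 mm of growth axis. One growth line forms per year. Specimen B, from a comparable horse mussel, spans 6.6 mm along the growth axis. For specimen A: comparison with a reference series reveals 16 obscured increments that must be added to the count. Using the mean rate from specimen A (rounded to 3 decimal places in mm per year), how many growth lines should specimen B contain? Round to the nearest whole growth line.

13 growth lines

Specimen A: after corrections the count is 186 + 16 = 202 growth lines.
A: Mean rate = 102.3 mm / 202 years ≈ 0.506 mm/yr.
Specimen B: 6.6 mm / 0.506 mm per year = 13.04 years ≈ 13 growth lines.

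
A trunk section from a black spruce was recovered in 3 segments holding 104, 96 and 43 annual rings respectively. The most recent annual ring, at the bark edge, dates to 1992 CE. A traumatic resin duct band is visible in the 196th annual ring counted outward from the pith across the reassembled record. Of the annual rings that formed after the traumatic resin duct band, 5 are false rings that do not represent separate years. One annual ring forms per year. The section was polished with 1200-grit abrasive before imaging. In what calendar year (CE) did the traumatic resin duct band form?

Total annual rings = 104 + 96 + 43 = 243.
Between annual ring 196 and the bark edge there are 243 − 196 = 47 annual rings.
Excluding 5 false annual rings: 47 − 5 = 42.
The annual ring at the bark edge is 1992 CE, so the traumatic resin duct band dates to 1992 − 42 = 1950 CE.

1950 CE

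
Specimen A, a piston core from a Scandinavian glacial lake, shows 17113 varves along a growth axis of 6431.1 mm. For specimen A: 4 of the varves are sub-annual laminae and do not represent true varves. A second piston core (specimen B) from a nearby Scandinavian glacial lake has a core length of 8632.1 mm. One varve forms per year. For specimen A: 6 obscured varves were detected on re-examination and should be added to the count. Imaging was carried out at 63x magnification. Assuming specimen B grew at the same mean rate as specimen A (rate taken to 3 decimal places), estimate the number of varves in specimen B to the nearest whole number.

Specimen A: correcting the raw count gives 17113 − 4 + 6 = 17115 true varves.
A: 6431.1 mm over 17115 years gives 6431.1 / 17115 ≈ 0.376 mm per year.
B spans 8632.1 / 0.376 = 22957.71 years ≈ 22958 varves.

22958 varves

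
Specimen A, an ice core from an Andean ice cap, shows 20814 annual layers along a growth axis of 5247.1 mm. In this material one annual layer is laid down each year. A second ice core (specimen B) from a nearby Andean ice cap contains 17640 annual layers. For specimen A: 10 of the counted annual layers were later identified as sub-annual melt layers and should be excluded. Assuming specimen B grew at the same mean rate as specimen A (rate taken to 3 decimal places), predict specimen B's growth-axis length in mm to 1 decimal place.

Specimen A: correcting the raw count gives 20814 − 10 = 20804 true annual layers.
A: 5247.1 mm over 20804 years gives 5247.1 / 20804 ≈ 0.252 mm per year.
Length of B = 0.252 × 17640 = 4445.3 mm.

4445.3 mm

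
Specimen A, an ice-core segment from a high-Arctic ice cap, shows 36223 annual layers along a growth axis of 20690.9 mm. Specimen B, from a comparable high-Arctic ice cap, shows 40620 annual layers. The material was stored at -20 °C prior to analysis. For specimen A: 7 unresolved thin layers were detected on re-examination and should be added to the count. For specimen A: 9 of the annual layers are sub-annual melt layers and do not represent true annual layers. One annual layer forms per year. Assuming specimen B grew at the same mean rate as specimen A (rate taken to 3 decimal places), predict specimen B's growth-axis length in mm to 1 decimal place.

Specimen A: after corrections the count is 36223 − 9 + 7 = 36221 annual layers.
A: Mean rate = 20690.9 mm / 36221 years ≈ 0.571 mm per year.
B's length ≈ 0.571 × 40620 = 23194.0 mm.

23194.0 mm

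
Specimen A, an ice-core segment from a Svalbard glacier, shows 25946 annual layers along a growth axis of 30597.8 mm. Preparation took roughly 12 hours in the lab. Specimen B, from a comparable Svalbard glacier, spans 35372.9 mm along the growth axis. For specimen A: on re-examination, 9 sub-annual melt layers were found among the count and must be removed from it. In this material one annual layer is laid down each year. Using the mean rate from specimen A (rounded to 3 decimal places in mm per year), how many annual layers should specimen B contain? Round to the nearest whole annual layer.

Specimen A: after corrections the count is 25946 − 9 = 25937 annual layers.
A: 30597.8 mm over 25937 years gives 30597.8 / 25937 ≈ 1.180 mm/year.
For B, 35372.9 / 1.180 = 29977.03 years ≈ 29977 annual layers.

29977 annual layers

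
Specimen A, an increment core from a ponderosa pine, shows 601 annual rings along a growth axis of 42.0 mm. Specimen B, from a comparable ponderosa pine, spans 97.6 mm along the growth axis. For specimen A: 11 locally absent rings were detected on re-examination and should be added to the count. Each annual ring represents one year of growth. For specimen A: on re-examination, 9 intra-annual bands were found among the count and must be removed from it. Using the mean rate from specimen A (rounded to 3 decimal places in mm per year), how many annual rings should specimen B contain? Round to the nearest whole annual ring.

Specimen A: after corrections the count is 601 − 9 + 11 = 603 annual rings.
A: Mean rate = 42.0 mm / 603 years ≈ 0.070 mm/yr.
For B, 97.6 / 0.070 = 1394.29 years ≈ 1394 annual rings.

1394 annual rings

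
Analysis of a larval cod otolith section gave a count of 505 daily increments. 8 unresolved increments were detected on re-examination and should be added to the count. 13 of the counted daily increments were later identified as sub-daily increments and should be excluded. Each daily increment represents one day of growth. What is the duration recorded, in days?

After corrections the count is 505 − 13 + 8 = 500 daily increments.
At one daily increment per day, that is 500 days.

500 days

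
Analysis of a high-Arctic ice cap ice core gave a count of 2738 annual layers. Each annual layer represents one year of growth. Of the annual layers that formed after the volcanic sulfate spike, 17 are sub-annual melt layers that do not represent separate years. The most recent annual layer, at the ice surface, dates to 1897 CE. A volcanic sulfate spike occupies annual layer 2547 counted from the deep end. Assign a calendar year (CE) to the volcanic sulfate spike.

1723 CE

Between annual layer 2547 and the ice surface there are 2738 − 2547 = 191 annual layers.
Removing the 17 false annual layers leaves 191 − 17 = 174 true annual layers beyond the volcanic sulfate spike.
Counting back 174 years from 1897 CE places the volcanic sulfate spike in 1897 − 174 = 1723 CE.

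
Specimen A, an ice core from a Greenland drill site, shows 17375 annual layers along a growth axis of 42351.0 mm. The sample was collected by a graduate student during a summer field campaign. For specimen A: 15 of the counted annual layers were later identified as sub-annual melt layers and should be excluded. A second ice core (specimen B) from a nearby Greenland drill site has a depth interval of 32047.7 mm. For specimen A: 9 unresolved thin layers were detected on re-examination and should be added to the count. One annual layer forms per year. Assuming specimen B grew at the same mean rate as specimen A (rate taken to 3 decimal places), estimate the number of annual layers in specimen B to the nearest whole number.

13145 annual layers

Specimen A: true annual layer count = 17375 − 15 + 9 = 17369.
A: Mean rate = 42351.0 mm / 17369 years ≈ 2.438 mm/year.
Specimen B: 32047.7 mm / 2.438 mm per year = 13145.08 years ≈ 13145 annual layers.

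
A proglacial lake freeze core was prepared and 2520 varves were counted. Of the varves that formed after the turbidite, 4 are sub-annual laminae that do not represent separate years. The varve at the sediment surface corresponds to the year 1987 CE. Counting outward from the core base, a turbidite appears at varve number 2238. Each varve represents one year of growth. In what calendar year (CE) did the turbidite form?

2520 − 2238 = 282 varves lie beyond the turbidite toward the sediment surface.
Removing the 4 false varves leaves 282 − 4 = 278 true varves beyond the turbidite.
1987 − 278 = 1709 CE.

1709 CE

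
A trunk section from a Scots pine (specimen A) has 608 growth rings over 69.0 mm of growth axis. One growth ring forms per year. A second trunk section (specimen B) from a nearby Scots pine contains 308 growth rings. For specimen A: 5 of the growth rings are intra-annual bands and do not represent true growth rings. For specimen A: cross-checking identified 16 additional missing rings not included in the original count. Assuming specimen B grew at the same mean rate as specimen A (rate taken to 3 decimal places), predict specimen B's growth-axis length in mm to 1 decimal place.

Specimen A: after corrections the count is 608 − 5 + 16 = 619 growth rings.
A: Mean rate = 69.0 mm / 619 years ≈ 0.111 mm/yr.
For B, 0.111 mm/year × 308 years = 34.2 mm.

34.2 mm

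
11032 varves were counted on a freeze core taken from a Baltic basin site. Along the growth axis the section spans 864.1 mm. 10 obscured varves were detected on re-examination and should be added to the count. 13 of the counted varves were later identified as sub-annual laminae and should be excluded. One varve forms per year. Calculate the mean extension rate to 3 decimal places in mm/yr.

After corrections the count is 11032 − 13 + 10 = 11029 varves.
Mean rate = 864.1 mm / 11029 years ≈ 0.078 mm/yr.

0.078 mm/yr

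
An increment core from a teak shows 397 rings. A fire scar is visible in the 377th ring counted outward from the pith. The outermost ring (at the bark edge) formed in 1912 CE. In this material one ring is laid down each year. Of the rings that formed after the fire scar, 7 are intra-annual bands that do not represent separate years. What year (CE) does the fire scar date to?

1899 CE

Between ring 377 and the bark edge there are 397 − 377 = 20 rings.
Removing the 7 false rings leaves 20 − 7 = 13 true rings beyond the fire scar.
The ring at the bark edge is 1912 CE, so the fire scar dates to 1912 − 13 = 1899 CE.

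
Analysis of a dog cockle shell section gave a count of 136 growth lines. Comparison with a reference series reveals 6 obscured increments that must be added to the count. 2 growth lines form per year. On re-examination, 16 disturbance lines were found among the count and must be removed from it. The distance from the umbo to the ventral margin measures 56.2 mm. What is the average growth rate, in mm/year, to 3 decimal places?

0.892 mm/year

Correcting the raw count gives 136 − 16 + 6 = 126 true growth lines.
126 growth lines at 2 per year is 126 / 2 = 63 years.
56.2 mm over 63 years gives 56.2 / 63 ≈ 0.892 mm/year.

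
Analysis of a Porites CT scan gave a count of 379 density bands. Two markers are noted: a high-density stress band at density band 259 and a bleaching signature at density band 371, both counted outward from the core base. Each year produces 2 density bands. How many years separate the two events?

371 − 259 = 112 density bands lie between the two events.
Dividing by 2 density bands per year: 112 / 2 = 56 years.

56 yr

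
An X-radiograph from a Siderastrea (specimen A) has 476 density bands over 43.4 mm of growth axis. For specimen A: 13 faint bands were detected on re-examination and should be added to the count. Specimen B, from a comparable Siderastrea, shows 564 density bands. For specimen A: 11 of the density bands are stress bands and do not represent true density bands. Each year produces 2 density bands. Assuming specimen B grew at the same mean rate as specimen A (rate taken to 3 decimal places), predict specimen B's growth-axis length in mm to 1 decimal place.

Specimen A: after corrections the count is 476 − 11 + 13 = 478 density bands.
Specimen A: with 2 density bands per year, 478 / 2 = 239 years.
A: Extension rate ≈ 43.4 / 239 = 0.182 mm/year.
Specimen B: with 2 density bands per year, 564 / 2 = 282 years. Length of B = 0.182 × 282 = 51.3 mm.

51.3 mm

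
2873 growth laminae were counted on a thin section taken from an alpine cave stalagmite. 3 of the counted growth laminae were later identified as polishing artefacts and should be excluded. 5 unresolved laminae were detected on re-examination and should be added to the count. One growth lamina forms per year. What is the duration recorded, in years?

Adjusted count: 2873 − 3 + 5 = 2875 growth laminae.
With a one-to-one growth lamina periodicity this is 2875 years.

2875 years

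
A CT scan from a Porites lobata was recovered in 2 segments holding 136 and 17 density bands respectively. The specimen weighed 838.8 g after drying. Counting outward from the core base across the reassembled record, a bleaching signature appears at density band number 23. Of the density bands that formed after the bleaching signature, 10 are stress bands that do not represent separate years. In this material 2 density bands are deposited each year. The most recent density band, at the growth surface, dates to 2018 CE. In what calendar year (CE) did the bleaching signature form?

Total density bands = 136 + 17 = 153.
The bleaching signature sits at density band 23 from the core base, so 153 − 23 = 130 density bands formed after it.
Removing the 10 false density bands leaves 130 − 10 = 120 true density bands beyond the bleaching signature.
Dividing by 2 density bands per year: 120 / 2 = 60 years.
2018 − 60 = 1958 CE.

1958 CE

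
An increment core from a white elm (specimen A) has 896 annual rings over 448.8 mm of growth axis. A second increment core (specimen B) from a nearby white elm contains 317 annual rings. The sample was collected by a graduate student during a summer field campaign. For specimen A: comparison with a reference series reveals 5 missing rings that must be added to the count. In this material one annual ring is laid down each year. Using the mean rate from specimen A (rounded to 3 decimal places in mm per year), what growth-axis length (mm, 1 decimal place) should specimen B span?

Specimen A: after corrections the count is 896 + 5 = 901 annual rings.
A: Extension rate ≈ 448.8 / 901 = 0.498 mm/yr.
For B, 0.498 mm/year × 317 years = 157.9 mm.

157.9 mm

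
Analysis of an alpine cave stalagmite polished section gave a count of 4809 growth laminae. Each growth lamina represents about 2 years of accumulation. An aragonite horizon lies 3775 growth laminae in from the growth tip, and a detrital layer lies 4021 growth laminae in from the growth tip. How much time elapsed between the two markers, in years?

492 years

4021 − 3775 = 246 growth laminae lie between the two events.
At 2 years per growth lamina, 246 × 2 = 492 years.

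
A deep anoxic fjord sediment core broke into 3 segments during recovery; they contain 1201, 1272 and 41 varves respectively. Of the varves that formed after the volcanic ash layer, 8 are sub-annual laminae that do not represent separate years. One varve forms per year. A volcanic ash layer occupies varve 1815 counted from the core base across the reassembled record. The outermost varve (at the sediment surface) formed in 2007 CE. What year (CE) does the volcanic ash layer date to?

Total varves = 1201 + 1272 + 41 = 2514.
The volcanic ash layer sits at varve 1815 from the core base, so 2514 − 1815 = 699 varves formed after it.
Removing the 8 false varves leaves 699 − 8 = 691 true varves beyond the volcanic ash layer.
2007 − 691 = 1316 CE.

1316 CE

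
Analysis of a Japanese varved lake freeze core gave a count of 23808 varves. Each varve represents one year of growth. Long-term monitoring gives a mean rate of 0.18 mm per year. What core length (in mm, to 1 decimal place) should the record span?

4285.4 mm

23808 years of growth are recorded.
Length ≈ 0.18 × 23808 = 4285.4 mm.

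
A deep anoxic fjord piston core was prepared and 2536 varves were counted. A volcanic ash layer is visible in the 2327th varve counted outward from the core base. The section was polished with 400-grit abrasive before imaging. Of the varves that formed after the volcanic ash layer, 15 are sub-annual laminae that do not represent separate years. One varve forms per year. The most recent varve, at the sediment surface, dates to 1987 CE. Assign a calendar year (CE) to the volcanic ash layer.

2536 − 2327 = 209 varves lie beyond the volcanic ash layer toward the sediment surface.
Excluding 15 false varves: 209 − 15 = 194.
1987 − 194 = 1793 CE.

1793 CE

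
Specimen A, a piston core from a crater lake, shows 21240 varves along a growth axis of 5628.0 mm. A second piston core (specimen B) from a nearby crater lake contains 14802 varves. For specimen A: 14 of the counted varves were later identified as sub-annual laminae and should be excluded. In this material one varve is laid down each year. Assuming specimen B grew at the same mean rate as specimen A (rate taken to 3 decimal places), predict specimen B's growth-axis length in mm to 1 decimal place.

Specimen A: correcting the raw count gives 21240 − 14 = 21226 true varves.
A: 5628.0 mm over 21226 years gives 5628.0 / 21226 ≈ 0.265 mm per year.
B's length ≈ 0.265 × 14802 = 3922.5 mm.

3922.5 mm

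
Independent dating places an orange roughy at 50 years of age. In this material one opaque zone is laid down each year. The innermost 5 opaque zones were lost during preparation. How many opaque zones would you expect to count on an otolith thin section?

45 opaque zones

Expected opaque zones over 50 years: 50.
Subtracting the 5 opaque zones not captured gives 50 − 5 = 45 opaque zones in the record.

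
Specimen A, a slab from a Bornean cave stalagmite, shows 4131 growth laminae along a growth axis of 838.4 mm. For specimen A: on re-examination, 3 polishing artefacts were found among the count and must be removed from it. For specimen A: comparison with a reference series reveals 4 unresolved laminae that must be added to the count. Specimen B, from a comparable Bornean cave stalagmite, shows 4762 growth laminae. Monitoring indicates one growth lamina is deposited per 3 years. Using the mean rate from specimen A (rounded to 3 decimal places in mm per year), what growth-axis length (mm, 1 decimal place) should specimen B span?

971.4 mm

Specimen A: correcting the raw count gives 4131 − 3 + 4 = 4132 true growth laminae.
Specimen A: at 3 years per growth lamina, 4132 × 3 = 12396 years.
A: Extension rate ≈ 838.4 / 12396 = 0.068 mm/yr.
Specimen B: 4762 growth laminae at 3 years each span 4762 × 3 = 14286 years. Length of B = 0.068 × 14286 = 971.4 mm.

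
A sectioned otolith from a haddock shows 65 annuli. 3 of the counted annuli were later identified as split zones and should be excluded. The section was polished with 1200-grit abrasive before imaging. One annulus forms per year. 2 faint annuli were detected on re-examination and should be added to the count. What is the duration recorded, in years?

64 yr

True annulus count = 65 − 3 + 2 = 64.
At one annulus per year, that is 64 years.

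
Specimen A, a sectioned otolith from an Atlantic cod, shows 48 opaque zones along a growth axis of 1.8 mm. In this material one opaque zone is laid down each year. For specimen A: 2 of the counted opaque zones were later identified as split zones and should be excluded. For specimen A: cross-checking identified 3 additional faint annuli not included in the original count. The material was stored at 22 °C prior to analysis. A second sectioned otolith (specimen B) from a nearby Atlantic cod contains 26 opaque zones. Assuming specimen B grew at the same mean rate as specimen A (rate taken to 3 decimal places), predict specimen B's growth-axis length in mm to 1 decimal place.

1.0 mm

Specimen A: after corrections the count is 48 − 2 + 3 = 49 opaque zones.
A: Mean rate = 1.8 mm / 49 years ≈ 0.037 mm/year.
For B, 0.037 mm/year × 26 years = 1.0 mm.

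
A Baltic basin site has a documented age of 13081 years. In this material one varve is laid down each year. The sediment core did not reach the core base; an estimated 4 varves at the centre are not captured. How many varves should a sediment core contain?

Expected varves over 13081 years: 13081.
Less the 4 uncaptured varves: 13081 − 4 = 13077.

13077 varves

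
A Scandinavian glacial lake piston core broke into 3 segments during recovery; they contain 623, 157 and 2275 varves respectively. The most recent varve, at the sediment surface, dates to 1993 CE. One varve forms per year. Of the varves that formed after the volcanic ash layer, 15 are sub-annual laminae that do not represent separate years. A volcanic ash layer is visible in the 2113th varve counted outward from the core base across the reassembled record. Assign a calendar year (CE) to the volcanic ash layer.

Total varves = 623 + 157 + 2275 = 3055.
Between varve 2113 and the sediment surface there are 3055 − 2113 = 942 varves.
942 − 15 false = 927 true varves after the volcanic ash layer.
Counting back 927 years from 1993 CE places the volcanic ash layer in 1993 − 927 = 1066 CE.

1066 CE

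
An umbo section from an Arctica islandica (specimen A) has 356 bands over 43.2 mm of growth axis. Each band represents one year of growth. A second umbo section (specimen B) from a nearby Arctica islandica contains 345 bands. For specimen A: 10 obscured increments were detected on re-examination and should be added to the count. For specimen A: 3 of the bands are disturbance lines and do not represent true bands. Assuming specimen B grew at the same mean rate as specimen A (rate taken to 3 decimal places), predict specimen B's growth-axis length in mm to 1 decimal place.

41.1 mm

Specimen A: adjusted count: 356 − 3 + 10 = 363 bands.
A: Mean rate = 43.2 mm / 363 years ≈ 0.119 mm/year.
Length of B = 0.119 × 345 = 41.1 mm.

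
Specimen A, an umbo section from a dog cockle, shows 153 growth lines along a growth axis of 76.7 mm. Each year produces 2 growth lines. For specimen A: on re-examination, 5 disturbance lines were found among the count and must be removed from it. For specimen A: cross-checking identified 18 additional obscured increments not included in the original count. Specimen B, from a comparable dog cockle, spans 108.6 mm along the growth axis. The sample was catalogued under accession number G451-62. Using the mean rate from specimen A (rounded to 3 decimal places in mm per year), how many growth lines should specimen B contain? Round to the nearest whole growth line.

Specimen A: after corrections the count is 153 − 5 + 18 = 166 growth lines.
Specimen A: dividing by 2 growth lines per year: 166 / 2 = 83 years.
A: Mean rate = 76.7 mm / 83 years ≈ 0.924 mm/yr.
For B, 108.6 / 0.924 = 117.53 years; at 2 growth lines per year that is 117.53 × 2 ≈ 235 growth lines.

235 growth lines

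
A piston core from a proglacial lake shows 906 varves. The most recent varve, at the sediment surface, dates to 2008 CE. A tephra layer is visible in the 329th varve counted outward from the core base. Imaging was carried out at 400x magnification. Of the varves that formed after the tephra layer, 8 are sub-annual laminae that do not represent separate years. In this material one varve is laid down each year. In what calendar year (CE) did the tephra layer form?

Between varve 329 and the sediment surface there are 906 − 329 = 577 varves.
577 − 8 false = 569 true varves after the tephra layer.
2008 − 569 = 1439 CE.

1439 CE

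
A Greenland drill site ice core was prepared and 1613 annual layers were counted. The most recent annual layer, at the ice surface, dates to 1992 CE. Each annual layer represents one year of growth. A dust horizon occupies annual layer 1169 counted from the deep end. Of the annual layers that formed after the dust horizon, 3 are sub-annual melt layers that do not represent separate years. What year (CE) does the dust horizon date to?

1551 CE

1613 − 1169 = 444 annual layers lie beyond the dust horizon toward the ice surface.
Excluding 3 false annual layers: 444 − 3 = 441.
1992 − 441 = 1551 CE.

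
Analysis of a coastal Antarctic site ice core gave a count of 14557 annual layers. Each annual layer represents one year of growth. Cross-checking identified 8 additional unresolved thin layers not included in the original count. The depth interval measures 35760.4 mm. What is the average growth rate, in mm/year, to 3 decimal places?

2.455 mm/year

Adjusted count: 14557 + 8 = 14565 annual layers.
35760.4 mm over 14565 years gives 35760.4 / 14565 ≈ 2.455 mm/year.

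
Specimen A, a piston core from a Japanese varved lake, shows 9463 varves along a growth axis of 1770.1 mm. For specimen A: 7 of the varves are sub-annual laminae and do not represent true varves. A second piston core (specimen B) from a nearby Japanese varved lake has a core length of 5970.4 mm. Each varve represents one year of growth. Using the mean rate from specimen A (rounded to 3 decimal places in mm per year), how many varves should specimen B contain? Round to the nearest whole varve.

Specimen A: after corrections the count is 9463 − 7 = 9456 varves.
A: 1770.1 mm over 9456 years gives 1770.1 / 9456 ≈ 0.187 mm per year.
For B, 5970.4 / 0.187 = 31927.27 years ≈ 31927 varves.

31927 varves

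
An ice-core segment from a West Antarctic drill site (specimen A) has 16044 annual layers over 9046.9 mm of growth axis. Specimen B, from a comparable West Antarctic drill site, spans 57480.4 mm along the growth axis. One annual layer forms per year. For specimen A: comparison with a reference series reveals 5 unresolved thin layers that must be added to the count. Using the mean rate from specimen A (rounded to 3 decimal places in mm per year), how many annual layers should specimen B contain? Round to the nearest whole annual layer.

Specimen A: correcting the raw count gives 16044 + 5 = 16049 true annual layers.
A: Extension rate ≈ 9046.9 / 16049 = 0.564 mm/yr.
B spans 57480.4 / 0.564 = 101915.60 years ≈ 101916 annual layers.

101916 annual layers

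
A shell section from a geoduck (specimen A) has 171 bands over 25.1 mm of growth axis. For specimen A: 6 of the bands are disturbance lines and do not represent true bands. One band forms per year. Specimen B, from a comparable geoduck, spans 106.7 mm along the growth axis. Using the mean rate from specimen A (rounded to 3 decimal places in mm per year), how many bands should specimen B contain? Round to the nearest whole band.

702 bands

Specimen A: true band count = 171 − 6 = 165.
A: Extension rate ≈ 25.1 / 165 = 0.152 mm/yr.
For B, 106.7 / 0.152 = 701.97 years ≈ 702 bands.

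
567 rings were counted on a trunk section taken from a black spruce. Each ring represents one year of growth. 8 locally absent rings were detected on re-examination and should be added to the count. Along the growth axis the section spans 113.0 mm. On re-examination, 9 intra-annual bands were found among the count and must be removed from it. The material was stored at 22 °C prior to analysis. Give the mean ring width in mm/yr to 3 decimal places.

0.200 mm/yr

After corrections the count is 567 − 9 + 8 = 566 rings.
113.0 mm over 566 years gives 113.0 / 566 ≈ 0.200 mm/yr.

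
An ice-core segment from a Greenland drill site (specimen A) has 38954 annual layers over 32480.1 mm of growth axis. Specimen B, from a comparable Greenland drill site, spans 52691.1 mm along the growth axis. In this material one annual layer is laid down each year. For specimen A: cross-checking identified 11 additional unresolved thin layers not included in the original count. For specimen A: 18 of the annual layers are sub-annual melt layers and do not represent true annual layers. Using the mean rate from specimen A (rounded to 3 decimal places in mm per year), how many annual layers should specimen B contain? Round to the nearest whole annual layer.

63179 annual layers

Specimen A: after corrections the count is 38954 − 18 + 11 = 38947 annual layers.
A: Extension rate ≈ 32480.1 / 38947 = 0.834 mm/year.
Specimen B: 52691.1 mm / 0.834 mm per year = 63178.78 years ≈ 63179 annual layers.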